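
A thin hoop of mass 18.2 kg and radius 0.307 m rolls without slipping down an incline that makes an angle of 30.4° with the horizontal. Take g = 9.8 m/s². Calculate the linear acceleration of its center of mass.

Translation along the incline: Mg sinθ − f = Ma.
Rotation about the center: fR = Iα with I = MR². No-slip gives a = αR, so f = (I/R²)a = M a.
Substituting: Mg sinθ = (1 + 1.000)Ma, so a = g sinθ/(1 + 1.000) = (9.8) sin 30.4° / 2.000 = 2.480 m/s².

a ≈ 2.48 m/s²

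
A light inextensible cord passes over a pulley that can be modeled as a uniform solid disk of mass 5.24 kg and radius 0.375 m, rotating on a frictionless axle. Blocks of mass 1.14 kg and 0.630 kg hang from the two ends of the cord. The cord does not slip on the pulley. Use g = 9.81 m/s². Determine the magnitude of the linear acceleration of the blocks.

I = ½MR² = (1/2)(5.24)(0.375)² = 0.3684 kg·m².
Heavier block: m₁g − T₁ = m₁a. Lighter block: T₂ − m₂g = m₂a.
Pulley: (T₁ − T₂)R = Iα = I(a/R), so T₁ − T₂ = (I/R²)a = (1/2)M_p a = 2.620·a.
Adding the three: (m₁ − m₂)g = (m₁ + m₂ + 2.620)a, so a = (1.14 − 0.630)(9.81)/(1.14 + 0.630 + 2.620) = 1.140 m/s².

a ≈ 1.14 m/s²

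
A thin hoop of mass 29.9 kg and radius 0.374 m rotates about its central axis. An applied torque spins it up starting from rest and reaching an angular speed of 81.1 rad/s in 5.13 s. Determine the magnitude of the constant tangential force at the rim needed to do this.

I = MR² = (29.9)(0.374)² = 4.182 kg·m².
α = Δω/Δt = (81.1 − 0)/5.13 = 15.81 rad/s².
The required torque is τ = Iα = (4.182)(15.81) = 66.12 N·m.
A tangential force at the rim gives τ = FR, so F = τ/R = 66.12/0.374 = 176.8 N.

F ≈ 177 N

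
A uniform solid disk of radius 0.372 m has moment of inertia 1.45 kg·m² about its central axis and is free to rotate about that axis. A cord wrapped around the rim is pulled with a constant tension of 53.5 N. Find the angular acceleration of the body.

τ = F R = (53.5)(0.372) = 19.90 N·m.
From τ = Iα: α = 19.90/1.450 = 13.73 rad/s².

α ≈ 13.7 rad/s²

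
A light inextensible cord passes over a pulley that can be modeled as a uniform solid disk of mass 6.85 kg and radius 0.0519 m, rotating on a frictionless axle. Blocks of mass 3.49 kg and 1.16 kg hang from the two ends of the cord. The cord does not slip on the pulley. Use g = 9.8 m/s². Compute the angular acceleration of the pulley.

I = ½MR² = (1/2)(6.85)(0.0519)² = 0.009226 kg·m².
Heavier block: m₁g − T₁ = m₁a. Lighter block: T₂ − m₂g = m₂a.
Pulley: (T₁ − T₂)R = Iα = I(a/R), so T₁ − T₂ = (I/R²)a = (1/2)M_p a = 3.425·a.
Adding the three: (m₁ − m₂)g = (m₁ + m₂ + 3.425)a, so a = (3.49 − 1.16)(9.8)/(3.49 + 1.16 + 3.425) = 2.828 m/s².
α = a/R = 2.828/0.0519 = 54.48 rad/s².

α ≈ 54.5 rad/s²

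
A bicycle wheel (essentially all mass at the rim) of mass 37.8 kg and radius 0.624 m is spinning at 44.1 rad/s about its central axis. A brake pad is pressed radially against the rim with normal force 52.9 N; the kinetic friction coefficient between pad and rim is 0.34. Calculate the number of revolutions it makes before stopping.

≈ 203 revolutions

I = MR² = (37.8)(0.624)² = 14.72 kg·m².
Friction force f = μN = (0.34)(52.9) = 17.99 N at the rim; torque magnitude τ = fR = 11.22 N·m, opposing ω.
|α| = τ/I = 11.22/14.72 = 0.7625 rad/s² (deceleration).
ω² = ω₀² − 2|α|θ with ω = 0 ⇒ θ = ω₀²/(2|α|) = 1275 rad = 203.0 rev.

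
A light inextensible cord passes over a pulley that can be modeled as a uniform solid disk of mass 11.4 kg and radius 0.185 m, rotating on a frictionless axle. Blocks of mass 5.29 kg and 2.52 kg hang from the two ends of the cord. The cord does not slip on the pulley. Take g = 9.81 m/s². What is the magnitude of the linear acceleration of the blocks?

I = ½MR² = (1/2)(11.4)(0.185)² = 0.1951 kg·m².
Heavier block: m₁g − T₁ = m₁a. Lighter block: T₂ − m₂g = m₂a.
Pulley: (T₁ − T₂)R = Iα = I(a/R), so T₁ − T₂ = (I/R²)a = (1/2)M_p a = 5.700·a.
Adding the three: (m₁ − m₂)g = (m₁ + m₂ + 5.700)a, so a = (5.29 − 2.52)(9.81)/(5.29 + 2.52 + 5.700) = 2.011 m/s².

a ≈ 2.01 m/s²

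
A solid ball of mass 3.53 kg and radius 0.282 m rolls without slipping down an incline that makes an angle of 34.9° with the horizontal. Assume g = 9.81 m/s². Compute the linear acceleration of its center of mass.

Translation along the incline: Mg sinθ − f = Ma.
Rotation about the center: fR = Iα with I = (2/5)MR². No-slip gives a = αR, so f = (I/R²)a = (2/5)M a.
Substituting: Mg sinθ = (1 + 0.4000)Ma, so a = g sinθ/(1 + 0.4000) = (9.81) sin 34.9° / 1.400 = 4.009 m/s².

a ≈ 4.01 m/s²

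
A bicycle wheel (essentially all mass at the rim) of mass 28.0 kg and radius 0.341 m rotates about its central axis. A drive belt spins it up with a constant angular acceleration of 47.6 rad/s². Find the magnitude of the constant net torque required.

τ ≈ 155 N·m

I = MR² = (28.0)(0.341)² = 3.256 kg·m².
τ = Iα = (3.256)(47.60) = 155.0 N·m.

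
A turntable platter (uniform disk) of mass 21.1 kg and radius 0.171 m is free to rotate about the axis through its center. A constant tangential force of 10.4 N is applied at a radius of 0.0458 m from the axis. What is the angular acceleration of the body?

α ≈ 1.54 rad/s²

I = ½MR² = (1/2)(21.1)(0.171)² = 0.3085 kg·m².
τ = F·r = (10.4)(0.0458) = 0.4763 N·m.
Newton's second law for rotation, τ = Iα, gives α = τ/I = 0.4763/0.3085 = 1.544 rad/s².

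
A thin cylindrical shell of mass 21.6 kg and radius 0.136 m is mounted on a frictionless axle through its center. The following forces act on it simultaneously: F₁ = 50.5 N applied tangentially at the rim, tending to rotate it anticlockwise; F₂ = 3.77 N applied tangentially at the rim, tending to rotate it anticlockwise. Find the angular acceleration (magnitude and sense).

α ≈ 18.5 rad/s², anticlockwise

I = MR² = (21.6)(0.136)² = 0.3995 kg·m².
Taking anticlockwise as positive: τ₁ = +(50.5)(0.136) = +6.868 N·m; τ₂ = +(3.77)(0.136) = +0.5127 N·m.
Net torque τ = 7.381 N·m.
α = τ/I = 7.381/0.3995 = 18.47 rad/s².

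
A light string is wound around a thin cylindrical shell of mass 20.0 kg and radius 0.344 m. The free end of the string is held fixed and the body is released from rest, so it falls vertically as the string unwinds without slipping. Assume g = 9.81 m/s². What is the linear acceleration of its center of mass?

a ≈ 4.91 m/s²

Translation: Mg − T = Ma. Rotation about the center: TR = Iα with I = MR².
With a = αR: T = (I/R²)a = M a, so Mg = (1 + 1.000)Ma.
a = g/(1 + 1.000) = 9.81/2.000 = 4.905 m/s².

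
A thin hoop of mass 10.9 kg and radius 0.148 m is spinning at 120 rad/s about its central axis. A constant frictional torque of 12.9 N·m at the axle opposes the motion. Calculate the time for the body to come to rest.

t ≈ 2.22 s

I = MR² = (10.9)(0.148)² = 0.2388 kg·m².
The net torque has magnitude 12.9 N·m, opposing ω.
|α| = τ/I = 12.90/0.2388 = 54.03 rad/s² (deceleration).
0 = ω₀ − |α|t ⇒ t = ω₀/|α| = 120/54.03 = 2.221 s.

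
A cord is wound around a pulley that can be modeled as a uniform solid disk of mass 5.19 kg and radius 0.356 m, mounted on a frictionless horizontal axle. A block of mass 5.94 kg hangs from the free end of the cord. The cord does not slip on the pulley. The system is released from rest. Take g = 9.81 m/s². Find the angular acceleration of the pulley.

I = ½MR² = (1/2)(5.19)(0.356)² = 0.3289 kg·m².
Block: mg − T = ma. Pulley: TR = Iα. No-slip: a = αR, so T = (I/R²)a = 2.595·a.
Then mg = (m + 2.595)a, so a = (5.94)(9.81)/(5.94 + 2.595) = 6.827 m/s².
α = a/R = 6.827/0.356 = 19.18 rad/s².

α ≈ 19.2 rad/s²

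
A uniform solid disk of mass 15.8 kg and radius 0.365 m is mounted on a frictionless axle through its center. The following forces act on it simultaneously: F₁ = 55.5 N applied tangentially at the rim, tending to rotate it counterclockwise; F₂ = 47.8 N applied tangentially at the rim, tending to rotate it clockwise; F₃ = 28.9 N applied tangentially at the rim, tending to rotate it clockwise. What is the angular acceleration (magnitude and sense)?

α ≈ 7.35 rad/s², clockwise

I = ½MR² = (1/2)(15.8)(0.365)² = 1.052 kg·m².
Taking counterclockwise as positive: τ₁ = +(55.5)(0.365) = +20.26 N·m; τ₂ = −(47.8)(0.365) = −17.45 N·m; τ₃ = −(28.9)(0.365) = −10.55 N·m.
Net torque τ = -7.738 N·m.
α = τ/I = -7.738/1.052 = -7.352 rad/s².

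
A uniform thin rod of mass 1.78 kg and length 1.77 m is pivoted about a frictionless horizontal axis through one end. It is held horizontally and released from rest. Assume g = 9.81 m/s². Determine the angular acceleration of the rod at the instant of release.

About the pivot, I = (1/3)ML² = (1/3)(1.78)(1.77)² = 1.859 kg·m².
The weight acts at the center, a distance L/2 = 0.8850 m from the pivot; τ = Mg(L/2) = 15.45 N·m.
α = τ/I = 15.45/1.859 = 8.314 rad/s².

α ≈ 8.31 rad/s²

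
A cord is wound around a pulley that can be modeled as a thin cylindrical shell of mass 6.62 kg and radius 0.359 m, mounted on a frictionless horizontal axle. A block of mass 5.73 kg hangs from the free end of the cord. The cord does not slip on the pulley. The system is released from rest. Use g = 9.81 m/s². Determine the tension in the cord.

T ≈ 30.1 N

I = MR² = (6.62)(0.359)² = 0.8532 kg·m².
Block: mg − T = ma. Pulley: TR = Iα. No-slip: a = αR, so T = (I/R²)a = 6.620·a.
Then mg = (m + 6.620)a, so a = (5.73)(9.81)/(5.73 + 6.620) = 4.552 m/s².
T = 6.620·a = 30.13 N.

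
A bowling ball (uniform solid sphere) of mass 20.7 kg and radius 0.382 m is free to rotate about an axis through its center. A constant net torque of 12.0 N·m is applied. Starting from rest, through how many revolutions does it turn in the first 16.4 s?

≈ 213 revolutions

I = (2/5)MR² = (2/5)(20.7)(0.382)² = 1.208 kg·m².
α = τ/I = 12.0/1.208 = 9.932 rad/s².
θ = ½αt² = ½(9.932)(16.4)² = 1336 rad.
Revolutions = θ/(2π) = 212.6.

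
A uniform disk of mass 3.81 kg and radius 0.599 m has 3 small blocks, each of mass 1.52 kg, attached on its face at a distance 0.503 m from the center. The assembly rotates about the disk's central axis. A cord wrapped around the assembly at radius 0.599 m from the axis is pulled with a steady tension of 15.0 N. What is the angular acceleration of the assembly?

α ≈ 4.89 rad/s²

I_disk = ½MR² = ½(3.81)(0.599)² = 0.6835 kg·m².
I_blocks = 3·m·r² = 3(1.52)(0.503)² = 1.154 kg·m².
Total I = 1.837 kg·m².
τ = F r = (15.0)(0.599) = 8.985 N·m.
α = τ/I = 8.985/1.837 = 4.890 rad/s².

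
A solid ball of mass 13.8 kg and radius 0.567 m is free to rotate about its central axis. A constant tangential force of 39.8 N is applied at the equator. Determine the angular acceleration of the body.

I = (2/5)MR² = (2/5)(13.8)(0.567)² = 1.775 kg·m².
τ = F R = (39.8)(0.567) = 22.57 N·m.
Newton's second law for rotation, τ = Iα, gives α = τ/I = 22.57/1.775 = 12.72 rad/s².

α ≈ 12.7 rad/s²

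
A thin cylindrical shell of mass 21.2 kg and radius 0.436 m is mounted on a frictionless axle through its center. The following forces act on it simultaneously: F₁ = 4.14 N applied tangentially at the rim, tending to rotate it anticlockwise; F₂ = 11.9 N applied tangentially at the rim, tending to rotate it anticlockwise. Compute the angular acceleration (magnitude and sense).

α ≈ 1.74 rad/s², anticlockwise

I = MR² = (21.2)(0.436)² = 4.030 kg·m².
Taking anticlockwise as positive: τ₁ = +(4.14)(0.436) = +1.805 N·m; τ₂ = +(11.9)(0.436) = +5.188 N·m.
Net torque τ = 6.993 N·m.
α = τ/I = 6.993/4.030 = 1.735 rad/s².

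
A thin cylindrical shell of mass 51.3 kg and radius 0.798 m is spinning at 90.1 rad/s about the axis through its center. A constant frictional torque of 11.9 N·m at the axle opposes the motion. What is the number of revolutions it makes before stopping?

I = MR² = (51.3)(0.798)² = 32.67 kg·m².
The net torque has magnitude 11.9 N·m, opposing ω.
|α| = τ/I = 11.90/32.67 = 0.3643 rad/s² (deceleration).
ω² = ω₀² − 2|α|θ with ω = 0 ⇒ θ = ω₀²/(2|α|) = 11140 rad = 1773 rev.

≈ 1770 revolutions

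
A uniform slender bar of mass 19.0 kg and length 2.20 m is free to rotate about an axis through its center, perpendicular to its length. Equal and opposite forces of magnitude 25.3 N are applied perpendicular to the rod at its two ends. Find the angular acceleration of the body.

α ≈ 7.26 rad/s²

I = (1/12)ML² = (1/12)(19.0)(2.20)² = 7.663 kg·m².
The couple gives τ = F·(L/2) + F·(L/2) = F L = (25.3)(2.20) = 55.66 N·m.
From τ = Iα: α = 55.66/7.663 = 7.263 rad/s².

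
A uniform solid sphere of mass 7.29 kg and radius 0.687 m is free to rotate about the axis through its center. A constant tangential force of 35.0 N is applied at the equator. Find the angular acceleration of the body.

I = (2/5)MR² = (2/5)(7.29)(0.687)² = 1.376 kg·m².
τ = F R = (35.0)(0.687) = 24.05 N·m.
From τ = Iα: α = 24.05/1.376 = 17.47 rad/s².

α ≈ 17.5 rad/s²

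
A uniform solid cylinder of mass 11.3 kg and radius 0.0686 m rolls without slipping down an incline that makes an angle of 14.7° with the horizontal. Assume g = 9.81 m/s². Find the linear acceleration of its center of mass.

a ≈ 1.66 m/s²

Translation along the incline: Mg sinθ − f = Ma.
Rotation about the center: fR = Iα with I = ½MR². No-slip gives a = αR, so f = (I/R²)a = (1/2)M a.
Substituting: Mg sinθ = (1 + 0.5000)Ma, so a = g sinθ/(1 + 0.5000) = (9.81) sin 14.7° / 1.500 = 1.660 m/s².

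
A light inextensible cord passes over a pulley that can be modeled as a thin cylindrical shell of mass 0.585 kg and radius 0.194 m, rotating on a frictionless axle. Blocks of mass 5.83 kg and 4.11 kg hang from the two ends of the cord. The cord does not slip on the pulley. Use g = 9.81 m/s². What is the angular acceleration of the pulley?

I = MR² = (0.585)(0.194)² = 0.02202 kg·m².
Heavier block: m₁g − T₁ = m₁a. Lighter block: T₂ − m₂g = m₂a.
Pulley: (T₁ − T₂)R = Iα = I(a/R), so T₁ − T₂ = (I/R²)a = 1·M_p a = 0.5850·a.
Adding the three: (m₁ − m₂)g = (m₁ + m₂ + 0.5850)a, so a = (5.83 − 4.11)(9.81)/(5.83 + 4.11 + 0.5850) = 1.603 m/s².
α = a/R = 1.603/0.194 = 8.264 rad/s².

α ≈ 8.26 rad/s²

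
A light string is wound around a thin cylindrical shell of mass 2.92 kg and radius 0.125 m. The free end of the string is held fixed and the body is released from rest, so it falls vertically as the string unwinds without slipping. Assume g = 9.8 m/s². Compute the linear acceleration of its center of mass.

a ≈ 4.90 m/s²

Translation: Mg − T = Ma. Rotation about the center: TR = Iα with I = MR².
With a = αR: T = (I/R²)a = M a, so Mg = (1 + 1.000)Ma.
a = g/(1 + 1.000) = 9.8/2.000 = 4.900 m/s².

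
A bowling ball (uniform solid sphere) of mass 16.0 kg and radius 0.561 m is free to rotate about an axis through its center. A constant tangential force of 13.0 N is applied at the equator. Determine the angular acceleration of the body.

α ≈ 3.62 rad/s²

I = (2/5)MR² = (2/5)(16.0)(0.561)² = 2.014 kg·m².
τ = F R = (13.0)(0.561) = 7.293 N·m.
Newton's second law for rotation, τ = Iα, gives α = τ/I = 7.293/2.014 = 3.621 rad/s².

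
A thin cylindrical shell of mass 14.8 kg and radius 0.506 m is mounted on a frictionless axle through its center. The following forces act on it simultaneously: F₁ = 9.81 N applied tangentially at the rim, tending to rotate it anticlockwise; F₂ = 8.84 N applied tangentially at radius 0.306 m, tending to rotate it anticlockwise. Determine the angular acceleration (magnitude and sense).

I = MR² = (14.8)(0.506)² = 3.789 kg·m².
Taking anticlockwise as positive: τ₁ = +(9.81)(0.506) = +4.964 N·m; τ₂ = +(8.84)(0.306) = +2.705 N·m.
Net torque τ = 7.669 N·m.
α = τ/I = 7.669/3.789 = 2.024 rad/s².

α ≈ 2.02 rad/s², anticlockwise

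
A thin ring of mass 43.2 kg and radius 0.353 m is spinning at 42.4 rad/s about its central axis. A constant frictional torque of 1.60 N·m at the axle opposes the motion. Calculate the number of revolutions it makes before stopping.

I = MR² = (43.2)(0.353)² = 5.383 kg·m².
The net torque has magnitude 1.60 N·m, opposing ω.
|α| = τ/I = 1.600/5.383 = 0.2972 rad/s² (deceleration).
ω² = ω₀² − 2|α|θ with ω = 0 ⇒ θ = ω₀²/(2|α|) = 3024 rad = 481.3 rev.

≈ 481 revolutions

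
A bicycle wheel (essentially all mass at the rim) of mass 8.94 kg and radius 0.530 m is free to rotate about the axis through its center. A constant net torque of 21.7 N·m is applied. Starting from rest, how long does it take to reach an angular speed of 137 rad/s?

t ≈ 15.9 s

I = MR² = (8.94)(0.530)² = 2.511 kg·m².
α = τ/I = 21.7/2.511 = 8.641 rad/s².
ω = αt ⇒ t = ω/α = 137/8.641 = 15.85 s.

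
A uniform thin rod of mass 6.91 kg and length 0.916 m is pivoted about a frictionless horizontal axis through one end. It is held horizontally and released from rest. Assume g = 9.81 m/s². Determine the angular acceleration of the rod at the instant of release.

About the pivot, I = (1/3)ML² = (1/3)(6.91)(0.916)² = 1.933 kg·m².
The weight acts at the center, a distance L/2 = 0.4580 m from the pivot; τ = Mg(L/2) = 31.05 N·m.
α = τ/I = 31.05/1.933 = 16.06 rad/s².

α ≈ 16.1 rad/s²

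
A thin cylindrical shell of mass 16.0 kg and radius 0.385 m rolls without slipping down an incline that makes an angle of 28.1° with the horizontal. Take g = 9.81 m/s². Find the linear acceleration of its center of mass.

Translation along the incline: Mg sinθ − f = Ma.
Rotation about the center: fR = Iα with I = MR². No-slip gives a = αR, so f = (I/R²)a = M a.
Substituting: Mg sinθ = (1 + 1.000)Ma, so a = g sinθ/(1 + 1.000) = (9.81) sin 28.1° / 2.000 = 2.310 m/s².

a ≈ 2.31 m/s²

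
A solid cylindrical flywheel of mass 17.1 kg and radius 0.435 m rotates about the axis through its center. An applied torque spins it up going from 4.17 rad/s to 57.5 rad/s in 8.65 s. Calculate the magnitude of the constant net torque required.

τ ≈ 9.97 N·m

I = ½MR² = (1/2)(17.1)(0.435)² = 1.618 kg·m².
α = Δω/Δt = (57.5 − 4.17)/8.65 = 6.165 rad/s².
τ = Iα = (1.618)(6.165) = 9.975 N·m.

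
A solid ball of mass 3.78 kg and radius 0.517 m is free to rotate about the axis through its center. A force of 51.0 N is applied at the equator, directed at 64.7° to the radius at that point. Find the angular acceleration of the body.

I = (2/5)MR² = (2/5)(3.78)(0.517)² = 0.4041 kg·m².
Only the tangential component produces torque: τ = F R sinθ = (51.0)(0.517) sin 64.7° = 23.84 N·m.
Newton's second law for rotation, τ = Iα, gives α = τ/I = 23.84/0.4041 = 58.98 rad/s².

α ≈ 59.0 rad/s²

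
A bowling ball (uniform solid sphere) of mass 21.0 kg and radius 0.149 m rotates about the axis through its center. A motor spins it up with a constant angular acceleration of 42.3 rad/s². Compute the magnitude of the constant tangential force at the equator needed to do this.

I = (2/5)MR² = (2/5)(21.0)(0.149)² = 0.1865 kg·m².
The required torque is τ = Iα = (0.1865)(42.30) = 7.888 N·m.
A tangential force at the equator gives τ = FR, so F = τ/R = 7.888/0.149 = 52.94 N.

F ≈ 52.9 N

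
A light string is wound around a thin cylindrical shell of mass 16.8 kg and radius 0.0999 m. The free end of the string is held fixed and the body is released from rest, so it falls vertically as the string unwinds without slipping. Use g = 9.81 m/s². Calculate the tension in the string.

Translation: Mg − T = Ma. Rotation about the center: TR = Iα with I = MR².
With a = αR: T = (I/R²)a = M a, so Mg = (1 + 1.000)Ma.
a = g/(1 + 1.000) = 9.81/2.000 = 4.905 m/s².
T = 1.000·M·a = (1.000)(16.8)(4.905) = 82.40 N.

T ≈ 82.4 N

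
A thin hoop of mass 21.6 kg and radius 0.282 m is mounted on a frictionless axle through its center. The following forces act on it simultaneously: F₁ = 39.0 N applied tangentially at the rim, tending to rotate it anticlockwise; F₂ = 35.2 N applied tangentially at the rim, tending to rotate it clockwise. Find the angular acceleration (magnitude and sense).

I = MR² = (21.6)(0.282)² = 1.718 kg·m².
Taking anticlockwise as positive: τ₁ = +(39.0)(0.282) = +11.00 N·m; τ₂ = −(35.2)(0.282) = −9.926 N·m.
Net torque τ = 1.072 N·m.
α = τ/I = 1.072/1.718 = 0.6239 rad/s².

α ≈ 0.624 rad/s², anticlockwise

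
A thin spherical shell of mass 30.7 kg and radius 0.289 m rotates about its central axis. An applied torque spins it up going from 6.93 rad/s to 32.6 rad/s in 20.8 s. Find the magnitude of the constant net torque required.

I = (2/3)MR² = (2/3)(30.7)(0.289)² = 1.709 kg·m².
α = Δω/Δt = (32.6 − 6.93)/20.8 = 1.234 rad/s².
τ = Iα = (1.709)(1.234) = 2.110 N·m.

τ ≈ 2.11 N·m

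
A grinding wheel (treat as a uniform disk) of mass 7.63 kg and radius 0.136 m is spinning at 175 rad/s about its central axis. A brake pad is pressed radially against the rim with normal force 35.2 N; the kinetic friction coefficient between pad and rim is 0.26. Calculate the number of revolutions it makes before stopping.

≈ 138 revolutions

I = ½MR² = (1/2)(7.63)(0.136)² = 0.07056 kg·m².
Friction force f = μN = (0.26)(35.2) = 9.152 N at the rim; torque magnitude τ = fR = 1.245 N·m, opposing ω.
|α| = τ/I = 1.245/0.07056 = 17.64 rad/s² (deceleration).
ω² = ω₀² − 2|α|θ with ω = 0 ⇒ θ = ω₀²/(2|α|) = 868.1 rad = 138.2 rev.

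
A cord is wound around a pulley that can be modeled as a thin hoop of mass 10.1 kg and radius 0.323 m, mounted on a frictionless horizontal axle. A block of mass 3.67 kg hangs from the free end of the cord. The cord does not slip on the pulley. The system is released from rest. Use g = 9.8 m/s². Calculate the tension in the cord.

T ≈ 26.4 N

I = MR² = (10.1)(0.323)² = 1.054 kg·m².
Block: mg − T = ma. Pulley: TR = Iα. No-slip: a = αR, so T = (I/R²)a = 10.10·a.
Then mg = (m + 10.10)a, so a = (3.67)(9.8)/(3.67 + 10.10) = 2.612 m/s².
T = 10.10·a = 26.38 N.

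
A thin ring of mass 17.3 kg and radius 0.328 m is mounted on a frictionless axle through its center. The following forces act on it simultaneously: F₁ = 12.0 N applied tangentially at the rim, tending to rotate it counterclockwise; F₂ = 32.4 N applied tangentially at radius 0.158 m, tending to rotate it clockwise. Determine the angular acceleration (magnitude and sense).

α ≈ 0.636 rad/s², clockwise

I = MR² = (17.3)(0.328)² = 1.861 kg·m².
Taking counterclockwise as positive: τ₁ = +(12.0)(0.328) = +3.936 N·m; τ₂ = −(32.4)(0.158) = −5.119 N·m.
Net torque τ = -1.183 N·m.
α = τ/I = -1.183/1.861 = -0.6357 rad/s².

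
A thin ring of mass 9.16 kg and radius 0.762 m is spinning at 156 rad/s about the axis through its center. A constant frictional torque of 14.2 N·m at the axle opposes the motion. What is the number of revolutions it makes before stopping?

≈ 725 revolutions

I = MR² = (9.16)(0.762)² = 5.319 kg·m².
The net torque has magnitude 14.2 N·m, opposing ω.
|α| = τ/I = 14.20/5.319 = 2.670 rad/s² (deceleration).
ω² = ω₀² − 2|α|θ with ω = 0 ⇒ θ = ω₀²/(2|α|) = 4558 rad = 725.4 rev.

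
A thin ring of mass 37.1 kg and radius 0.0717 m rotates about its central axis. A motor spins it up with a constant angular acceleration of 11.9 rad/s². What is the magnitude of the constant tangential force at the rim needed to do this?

I = MR² = (37.1)(0.0717)² = 0.1907 kg·m².
The required torque is τ = Iα = (0.1907)(11.90) = 2.270 N·m.
A tangential force at the rim gives τ = FR, so F = τ/R = 2.270/0.0717 = 31.65 N.

F ≈ 31.7 N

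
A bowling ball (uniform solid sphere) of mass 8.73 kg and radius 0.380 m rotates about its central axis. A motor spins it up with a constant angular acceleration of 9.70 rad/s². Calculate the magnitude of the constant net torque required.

I = (2/5)MR² = (2/5)(8.73)(0.380)² = 0.5042 kg·m².
τ = Iα = (0.5042)(9.700) = 4.891 N·m.

τ ≈ 4.89 N·m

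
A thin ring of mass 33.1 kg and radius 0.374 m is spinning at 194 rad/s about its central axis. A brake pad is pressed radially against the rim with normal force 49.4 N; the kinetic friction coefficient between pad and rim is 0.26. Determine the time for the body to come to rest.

I = MR² = (33.1)(0.374)² = 4.630 kg·m².
Friction force f = μN = (0.26)(49.4) = 12.84 N at the rim; torque magnitude τ = fR = 4.804 N·m, opposing ω.
|α| = τ/I = 4.804/4.630 = 1.038 rad/s² (deceleration).
0 = ω₀ − |α|t ⇒ t = ω₀/|α| = 194/1.038 = 187.0 s.

t ≈ 187 s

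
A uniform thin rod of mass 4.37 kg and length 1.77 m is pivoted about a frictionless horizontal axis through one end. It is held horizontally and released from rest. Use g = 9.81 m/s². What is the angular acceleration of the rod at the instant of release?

About the pivot, I = (1/3)ML² = (1/3)(4.37)(1.77)² = 4.564 kg·m².
The weight acts at the center, a distance L/2 = 0.8850 m from the pivot; τ = Mg(L/2) = 37.94 N·m.
α = τ/I = 37.94/4.564 = 8.314 rad/s².

α ≈ 8.31 rad/s²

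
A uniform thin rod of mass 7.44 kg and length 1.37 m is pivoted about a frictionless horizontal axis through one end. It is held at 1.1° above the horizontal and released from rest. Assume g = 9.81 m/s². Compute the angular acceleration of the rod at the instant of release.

α ≈ 10.7 rad/s²

About the pivot, I = (1/3)ML² = (1/3)(7.44)(1.37)² = 4.655 kg·m².
The weight acts at the center, a distance L/2 = 0.6850 m from the pivot; τ = Mg(L/2) cos 1.1° = 49.99 N·m.
α = τ/I = 49.99/4.655 = 10.74 rad/s².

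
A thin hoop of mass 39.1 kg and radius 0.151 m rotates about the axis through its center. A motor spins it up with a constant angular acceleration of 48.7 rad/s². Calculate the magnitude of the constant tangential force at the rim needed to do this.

F ≈ 288 N

I = MR² = (39.1)(0.151)² = 0.8915 kg·m².
The required torque is τ = Iα = (0.8915)(48.70) = 43.42 N·m.
A tangential force at the rim gives τ = FR, so F = τ/R = 43.42/0.151 = 287.5 N.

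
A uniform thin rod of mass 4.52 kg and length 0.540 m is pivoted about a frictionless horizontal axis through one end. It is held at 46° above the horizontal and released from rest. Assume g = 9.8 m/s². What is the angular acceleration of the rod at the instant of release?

About the pivot, I = (1/3)ML² = (1/3)(4.52)(0.540)² = 0.4393 kg·m².
The weight acts at the center, a distance L/2 = 0.2700 m from the pivot; τ = Mg(L/2) cos 46° = 8.308 N·m.
α = τ/I = 8.308/0.4393 = 18.91 rad/s².

α ≈ 18.9 rad/s²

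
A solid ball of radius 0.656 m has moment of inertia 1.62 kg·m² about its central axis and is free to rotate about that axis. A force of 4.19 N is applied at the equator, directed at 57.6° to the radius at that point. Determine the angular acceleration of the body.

α ≈ 1.43 rad/s²

Only the tangential component produces torque: τ = F R sinθ = (4.19)(0.656) sin 57.6° = 2.321 N·m.
Newton's second law for rotation, τ = Iα, gives α = τ/I = 2.321/1.620 = 1.433 rad/s².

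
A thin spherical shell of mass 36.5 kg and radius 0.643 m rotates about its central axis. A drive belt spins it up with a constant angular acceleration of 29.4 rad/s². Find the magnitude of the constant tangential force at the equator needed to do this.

F ≈ 460 N

I = (2/3)MR² = (2/3)(36.5)(0.643)² = 10.06 kg·m².
The required torque is τ = Iα = (10.06)(29.40) = 295.8 N·m.
A tangential force at the equator gives τ = FR, so F = τ/R = 295.8/0.643 = 460.0 N.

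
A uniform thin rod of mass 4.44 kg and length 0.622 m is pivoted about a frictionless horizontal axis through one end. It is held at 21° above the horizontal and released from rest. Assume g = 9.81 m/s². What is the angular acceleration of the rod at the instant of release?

α ≈ 22.1 rad/s²

About the pivot, I = (1/3)ML² = (1/3)(4.44)(0.622)² = 0.5726 kg·m².
The weight acts at the center, a distance L/2 = 0.3110 m from the pivot; τ = Mg(L/2) cos 21° = 12.65 N·m.
α = τ/I = 12.65/0.5726 = 22.09 rad/s².
(Equivalently α = (3g/(2L)) cos 21° = 22.09 rad/s².)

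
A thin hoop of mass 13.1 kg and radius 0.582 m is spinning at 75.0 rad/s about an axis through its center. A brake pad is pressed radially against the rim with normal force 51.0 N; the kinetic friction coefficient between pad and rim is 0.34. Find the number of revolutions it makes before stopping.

I = MR² = (13.1)(0.582)² = 4.437 kg·m².
Friction force f = μN = (0.34)(51.0) = 17.34 N at the rim; torque magnitude τ = fR = 10.09 N·m, opposing ω.
|α| = τ/I = 10.09/4.437 = 2.274 rad/s² (deceleration).
ω² = ω₀² − 2|α|θ with ω = 0 ⇒ θ = ω₀²/(2|α|) = 1237 rad = 196.8 rev.

≈ 197 revolutions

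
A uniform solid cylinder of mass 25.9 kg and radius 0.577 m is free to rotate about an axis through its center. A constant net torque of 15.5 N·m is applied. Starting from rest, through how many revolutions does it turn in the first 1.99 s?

≈ 1.13 revolutions

I = ½MR² = (1/2)(25.9)(0.577)² = 4.311 kg·m².
α = τ/I = 15.5/4.311 = 3.595 rad/s².
θ = ½αt² = ½(3.595)(1.99)² = 7.118 rad.
Revolutions = θ/(2π) = 1.133.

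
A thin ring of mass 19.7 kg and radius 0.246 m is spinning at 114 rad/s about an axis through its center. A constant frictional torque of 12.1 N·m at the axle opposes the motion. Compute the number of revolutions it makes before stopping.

I = MR² = (19.7)(0.246)² = 1.192 kg·m².
The net torque has magnitude 12.1 N·m, opposing ω.
|α| = τ/I = 12.10/1.192 = 10.15 rad/s² (deceleration).
ω² = ω₀² − 2|α|θ with ω = 0 ⇒ θ = ω₀²/(2|α|) = 640.2 rad = 101.9 rev.

≈ 102 revolutions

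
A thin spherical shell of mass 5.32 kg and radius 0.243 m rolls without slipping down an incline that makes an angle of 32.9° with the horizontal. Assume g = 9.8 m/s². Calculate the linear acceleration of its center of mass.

a ≈ 3.19 m/s²

Translation along the incline: Mg sinθ − f = Ma.
Rotation about the center: fR = Iα with I = (2/3)MR². No-slip gives a = αR, so f = (I/R²)a = (2/3)M a.
Substituting: Mg sinθ = (1 + 0.6667)Ma, so a = g sinθ/(1 + 0.6667) = (9.8) sin 32.9° / 1.667 = 3.194 m/s².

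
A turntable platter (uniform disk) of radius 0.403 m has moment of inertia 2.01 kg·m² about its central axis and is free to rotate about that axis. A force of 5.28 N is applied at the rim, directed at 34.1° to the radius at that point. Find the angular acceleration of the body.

α ≈ 0.594 rad/s²

Only the tangential component produces torque: τ = F R sinθ = (5.28)(0.403) sin 34.1° = 1.193 N·m.
Newton's second law for rotation, τ = Iα, gives α = τ/I = 1.193/2.010 = 0.5935 rad/s².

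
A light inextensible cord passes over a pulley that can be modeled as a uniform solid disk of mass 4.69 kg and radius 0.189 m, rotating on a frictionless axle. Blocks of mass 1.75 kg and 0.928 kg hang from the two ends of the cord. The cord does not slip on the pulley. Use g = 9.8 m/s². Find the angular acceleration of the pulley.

α ≈ 8.49 rad/s²

I = ½MR² = (1/2)(4.69)(0.189)² = 0.08377 kg·m².
Heavier block: m₁g − T₁ = m₁a. Lighter block: T₂ − m₂g = m₂a.
Pulley: (T₁ − T₂)R = Iα = I(a/R), so T₁ − T₂ = (I/R²)a = (1/2)M_p a = 2.345·a.
Adding the three: (m₁ − m₂)g = (m₁ + m₂ + 2.345)a, so a = (1.75 − 0.928)(9.8)/(1.75 + 0.928 + 2.345) = 1.604 m/s².
α = a/R = 1.604/0.189 = 8.485 rad/s².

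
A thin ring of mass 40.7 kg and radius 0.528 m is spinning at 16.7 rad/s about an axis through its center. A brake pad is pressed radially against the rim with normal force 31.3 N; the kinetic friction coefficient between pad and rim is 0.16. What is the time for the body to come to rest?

t ≈ 71.7 s

I = MR² = (40.7)(0.528)² = 11.35 kg·m².
Friction force f = μN = (0.16)(31.3) = 5.008 N at the rim; torque magnitude τ = fR = 2.644 N·m, opposing ω.
|α| = τ/I = 2.644/11.35 = 0.2330 rad/s² (deceleration).
0 = ω₀ − |α|t ⇒ t = ω₀/|α| = 16.7/0.2330 = 71.66 s.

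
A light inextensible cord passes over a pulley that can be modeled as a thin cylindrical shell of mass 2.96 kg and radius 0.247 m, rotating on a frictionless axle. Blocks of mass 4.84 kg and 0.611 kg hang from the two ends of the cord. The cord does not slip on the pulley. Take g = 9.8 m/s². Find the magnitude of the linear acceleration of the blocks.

I = MR² = (2.96)(0.247)² = 0.1806 kg·m².
Heavier block: m₁g − T₁ = m₁a. Lighter block: T₂ − m₂g = m₂a.
Pulley: (T₁ − T₂)R = Iα = I(a/R), so T₁ − T₂ = (I/R²)a = 1·M_p a = 2.960·a.
Adding the three: (m₁ − m₂)g = (m₁ + m₂ + 2.960)a, so a = (4.84 − 0.611)(9.8)/(4.84 + 0.611 + 2.960) = 4.927 m/s².

a ≈ 4.93 m/s²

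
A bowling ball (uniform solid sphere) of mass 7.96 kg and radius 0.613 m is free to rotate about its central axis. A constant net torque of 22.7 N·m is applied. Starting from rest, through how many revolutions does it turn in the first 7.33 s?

≈ 81.1 revolutions

I = (2/5)MR² = (2/5)(7.96)(0.613)² = 1.196 kg·m².
α = τ/I = 22.7/1.196 = 18.97 rad/s².
θ = ½αt² = ½(18.97)(7.33)² = 509.7 rad.
Revolutions = θ/(2π) = 81.12.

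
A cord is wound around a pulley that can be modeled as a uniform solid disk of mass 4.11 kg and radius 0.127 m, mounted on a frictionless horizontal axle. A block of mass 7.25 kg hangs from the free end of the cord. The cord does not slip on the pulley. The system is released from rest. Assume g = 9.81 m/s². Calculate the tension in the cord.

T ≈ 15.7 N

I = ½MR² = (1/2)(4.11)(0.127)² = 0.03315 kg·m².
Block: mg − T = ma. Pulley: TR = Iα. No-slip: a = αR, so T = (I/R²)a = 2.055·a.
Then mg = (m + 2.055)a, so a = (7.25)(9.81)/(7.25 + 2.055) = 7.643 m/s².
T = 2.055·a = 15.71 N.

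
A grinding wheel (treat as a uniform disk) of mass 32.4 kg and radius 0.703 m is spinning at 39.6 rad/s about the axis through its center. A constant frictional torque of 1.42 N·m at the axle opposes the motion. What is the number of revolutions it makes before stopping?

≈ 704 revolutions

I = ½MR² = (1/2)(32.4)(0.703)² = 8.006 kg·m².
The net torque has magnitude 1.42 N·m, opposing ω.
|α| = τ/I = 1.420/8.006 = 0.1774 rad/s² (deceleration).
ω² = ω₀² − 2|α|θ with ω = 0 ⇒ θ = ω₀²/(2|α|) = 4421 rad = 703.6 rev.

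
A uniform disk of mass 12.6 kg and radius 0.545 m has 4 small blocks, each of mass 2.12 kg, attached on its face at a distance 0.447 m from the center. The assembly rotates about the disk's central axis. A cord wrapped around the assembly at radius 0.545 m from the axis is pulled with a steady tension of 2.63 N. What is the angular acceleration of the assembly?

I_disk = ½MR² = ½(12.6)(0.545)² = 1.871 kg·m².
I_blocks = 4·m·r² = 4(2.12)(0.447)² = 1.694 kg·m².
Total I = 3.566 kg·m².
τ = F r = (2.63)(0.545) = 1.433 N·m.
α = τ/I = 1.433/3.566 = 0.4020 rad/s².

α ≈ 0.402 rad/s²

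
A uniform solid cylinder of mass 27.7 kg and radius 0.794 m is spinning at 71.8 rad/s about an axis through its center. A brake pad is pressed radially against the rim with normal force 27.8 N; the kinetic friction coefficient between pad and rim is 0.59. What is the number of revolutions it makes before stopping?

I = ½MR² = (1/2)(27.7)(0.794)² = 8.732 kg·m².
Friction force f = μN = (0.59)(27.8) = 16.40 N at the rim; torque magnitude τ = fR = 13.02 N·m, opposing ω.
|α| = τ/I = 13.02/8.732 = 1.492 rad/s² (deceleration).
ω² = ω₀² − 2|α|θ with ω = 0 ⇒ θ = ω₀²/(2|α|) = 1728 rad = 275.1 rev.

≈ 275 revolutions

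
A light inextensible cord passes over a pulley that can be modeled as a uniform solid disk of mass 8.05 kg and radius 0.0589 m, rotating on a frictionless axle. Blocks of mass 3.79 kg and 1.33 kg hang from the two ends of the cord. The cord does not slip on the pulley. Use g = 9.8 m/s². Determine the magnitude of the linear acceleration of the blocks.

I = ½MR² = (1/2)(8.05)(0.0589)² = 0.01396 kg·m².
Heavier block: m₁g − T₁ = m₁a. Lighter block: T₂ − m₂g = m₂a.
Pulley: (T₁ − T₂)R = Iα = I(a/R), so T₁ − T₂ = (I/R²)a = (1/2)M_p a = 4.025·a.
Adding the three: (m₁ − m₂)g = (m₁ + m₂ + 4.025)a, so a = (3.79 − 1.33)(9.8)/(3.79 + 1.33 + 4.025) = 2.636 m/s².

a ≈ 2.64 m/s²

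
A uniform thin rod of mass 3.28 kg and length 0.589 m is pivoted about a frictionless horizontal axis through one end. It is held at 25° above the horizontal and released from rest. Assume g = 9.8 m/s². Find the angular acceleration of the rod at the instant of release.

α ≈ 22.6 rad/s²

About the pivot, I = (1/3)ML² = (1/3)(3.28)(0.589)² = 0.3793 kg·m².
The weight acts at the center, a distance L/2 = 0.2945 m from the pivot; τ = Mg(L/2) cos 25° = 8.579 N·m.
α = τ/I = 8.579/0.3793 = 22.62 rad/s².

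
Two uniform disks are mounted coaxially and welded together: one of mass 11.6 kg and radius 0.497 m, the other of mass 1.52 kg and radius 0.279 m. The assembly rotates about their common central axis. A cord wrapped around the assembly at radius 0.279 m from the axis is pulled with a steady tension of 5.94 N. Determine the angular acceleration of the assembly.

I = ½M₁R₁² + ½M₂R₂² = ½(11.6)(0.497)² + ½(1.52)(0.279)² = 1.492 kg·m².
τ = F r = (5.94)(0.279) = 1.657 N·m.
α = τ/I = 1.657/1.492 = 1.111 rad/s².

α ≈ 1.11 rad/s²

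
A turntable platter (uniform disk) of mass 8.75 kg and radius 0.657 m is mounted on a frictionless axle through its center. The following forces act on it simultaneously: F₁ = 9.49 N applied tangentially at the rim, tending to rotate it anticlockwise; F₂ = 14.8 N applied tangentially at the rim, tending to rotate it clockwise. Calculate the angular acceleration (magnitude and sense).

I = ½MR² = (1/2)(8.75)(0.657)² = 1.888 kg·m².
Taking anticlockwise as positive: τ₁ = +(9.49)(0.657) = +6.235 N·m; τ₂ = −(14.8)(0.657) = −9.724 N·m.
Net torque τ = -3.489 N·m.
α = τ/I = -3.489/1.888 = -1.847 rad/s².

α ≈ 1.85 rad/s², clockwise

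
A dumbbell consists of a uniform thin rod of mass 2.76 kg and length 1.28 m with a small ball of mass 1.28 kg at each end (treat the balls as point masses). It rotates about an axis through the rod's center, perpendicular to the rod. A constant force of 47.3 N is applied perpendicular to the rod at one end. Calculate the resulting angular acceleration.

α ≈ 21.2 rad/s²

I_rod = (1/12)ML² = (1/12)(2.76)(1.28)² = 0.3768 kg·m².
I_balls = 2·m·(L/2)² = 2(1.28)(0.6400)² = 1.049 kg·m².
Total I = 1.425 kg·m².
τ = F·(L/2) = (47.3)(0.640) = 30.27 N·m.
α = τ/I = 30.27/1.425 = 21.24 rad/s².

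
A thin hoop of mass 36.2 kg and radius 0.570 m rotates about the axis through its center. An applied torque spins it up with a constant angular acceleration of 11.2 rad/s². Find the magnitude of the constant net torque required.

I = MR² = (36.2)(0.570)² = 11.76 kg·m².
τ = Iα = (11.76)(11.20) = 131.7 N·m.

τ ≈ 132 N·m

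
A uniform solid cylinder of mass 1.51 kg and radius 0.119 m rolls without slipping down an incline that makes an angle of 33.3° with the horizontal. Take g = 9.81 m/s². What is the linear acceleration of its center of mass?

a ≈ 3.59 m/s²

Translation along the incline: Mg sinθ − f = Ma.
Rotation about the center: fR = Iα with I = ½MR². No-slip gives a = αR, so f = (I/R²)a = (1/2)M a.
Substituting: Mg sinθ = (1 + 0.5000)Ma, so a = g sinθ/(1 + 0.5000) = (9.81) sin 33.3° / 1.500 = 3.591 m/s².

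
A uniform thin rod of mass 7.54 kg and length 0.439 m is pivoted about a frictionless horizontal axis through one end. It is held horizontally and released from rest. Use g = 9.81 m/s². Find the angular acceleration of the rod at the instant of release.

About the pivot, I = (1/3)ML² = (1/3)(7.54)(0.439)² = 0.4844 kg·m².
The weight acts at the center, a distance L/2 = 0.2195 m from the pivot; τ = Mg(L/2) = 16.24 N·m.
α = τ/I = 16.24/0.4844 = 33.52 rad/s².

α ≈ 33.5 rad/s²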